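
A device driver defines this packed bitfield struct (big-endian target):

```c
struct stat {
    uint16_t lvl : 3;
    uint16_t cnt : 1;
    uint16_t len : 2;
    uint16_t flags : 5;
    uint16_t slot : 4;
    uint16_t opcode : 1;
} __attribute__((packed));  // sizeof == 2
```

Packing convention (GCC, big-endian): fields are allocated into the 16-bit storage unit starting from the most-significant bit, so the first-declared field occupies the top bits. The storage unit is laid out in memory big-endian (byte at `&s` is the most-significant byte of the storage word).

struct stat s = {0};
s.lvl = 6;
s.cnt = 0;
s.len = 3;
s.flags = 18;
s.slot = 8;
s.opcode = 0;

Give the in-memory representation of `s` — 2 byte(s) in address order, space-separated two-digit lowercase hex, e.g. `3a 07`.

ce 50

[13+:3] lvl=6 & 0x7 = 0x6; word=0xc000
[12+:1] cnt=0 & 0x1 = 0x0; word=0xc000
[10+:2] len=3 & 0x3 = 0x3; word=0xcc00
[5+:5] flags=18 & 0x1f = 0x12; word=0xce40
[1+:4] slot=8 & 0xf = 0x8; word=0xce50
[0+:1] opcode=0 & 0x1 = 0x0; word=0xce50
word = 0xce50 → big-endian bytes:
  [0]=0xce  [1]=0x50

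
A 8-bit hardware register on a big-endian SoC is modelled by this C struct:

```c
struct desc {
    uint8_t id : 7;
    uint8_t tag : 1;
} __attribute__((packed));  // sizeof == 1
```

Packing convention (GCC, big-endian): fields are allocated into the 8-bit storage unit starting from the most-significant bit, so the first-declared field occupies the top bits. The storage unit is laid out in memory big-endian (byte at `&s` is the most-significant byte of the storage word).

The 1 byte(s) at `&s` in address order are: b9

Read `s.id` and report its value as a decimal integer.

92

[0]=0xb9 (big-endian) → word 0xb9
id [1+:7] = (word>>1) & 0x7f = 92  ←
tag [0+:1] = (word>>0) & 0x1 = 1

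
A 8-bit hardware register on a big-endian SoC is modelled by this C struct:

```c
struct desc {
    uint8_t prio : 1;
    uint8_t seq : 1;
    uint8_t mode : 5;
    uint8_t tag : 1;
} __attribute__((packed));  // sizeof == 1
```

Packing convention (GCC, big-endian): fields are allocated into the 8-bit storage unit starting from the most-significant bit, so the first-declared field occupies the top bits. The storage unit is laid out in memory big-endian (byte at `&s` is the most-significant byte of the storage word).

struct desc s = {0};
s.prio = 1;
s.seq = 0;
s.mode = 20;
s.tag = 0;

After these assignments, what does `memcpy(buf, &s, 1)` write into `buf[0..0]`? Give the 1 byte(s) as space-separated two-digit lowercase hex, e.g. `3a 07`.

a8

[7+:1] prio=1 & 0x1 = 0x1; word=0x80
[6+:1] seq=0 & 0x1 = 0x0; word=0x80
[1+:5] mode=20 & 0x1f = 0x14; word=0xa8
[0+:1] tag=0 & 0x1 = 0x0; word=0xa8
word = 0xa8 → big-endian bytes:
  [0]=0xa8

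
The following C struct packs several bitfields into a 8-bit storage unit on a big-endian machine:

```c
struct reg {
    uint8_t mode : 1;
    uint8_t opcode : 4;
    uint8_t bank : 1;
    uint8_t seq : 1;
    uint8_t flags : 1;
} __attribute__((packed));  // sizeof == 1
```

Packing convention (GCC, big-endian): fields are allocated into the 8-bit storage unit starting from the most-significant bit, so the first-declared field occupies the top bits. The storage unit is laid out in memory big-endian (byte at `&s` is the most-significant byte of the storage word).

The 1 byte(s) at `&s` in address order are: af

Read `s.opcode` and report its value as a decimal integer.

[0]=0xaf (big-endian) → word 0xaf
mode:1 @ bit 7 → (0xaf>>7)&0x1 = 0x1
opcode:4 @ bit 3 → (0xaf>>3)&0xf = 0x5  ←
bank:1 @ bit 2 → (0xaf>>2)&0x1 = 0x1
seq:1 @ bit 1 → (0xaf>>1)&0x1 = 0x1
flags:1 @ bit 0 → (0xaf>>0)&0x1 = 0x1

5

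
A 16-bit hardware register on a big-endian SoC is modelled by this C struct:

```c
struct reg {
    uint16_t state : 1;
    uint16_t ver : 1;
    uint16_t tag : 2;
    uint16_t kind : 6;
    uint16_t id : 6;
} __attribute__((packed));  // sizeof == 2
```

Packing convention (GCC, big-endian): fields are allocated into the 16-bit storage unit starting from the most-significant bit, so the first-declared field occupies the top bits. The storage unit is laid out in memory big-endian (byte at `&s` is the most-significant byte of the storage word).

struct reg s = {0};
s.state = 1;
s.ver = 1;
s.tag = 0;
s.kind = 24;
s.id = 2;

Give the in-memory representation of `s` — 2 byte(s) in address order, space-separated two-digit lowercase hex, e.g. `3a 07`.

[15+:1] state=1 & 0x1 = 0x1; word=0x8000
[14+:1] ver=1 & 0x1 = 0x1; word=0xc000
[12+:2] tag=0 & 0x3 = 0x0; word=0xc000
[6+:6] kind=24 & 0x3f = 0x18; word=0xc600
[0+:6] id=2 & 0x3f = 0x2; word=0xc602
word = 0xc602 → big-endian bytes:
  [0]=0xc6  [1]=0x02

c6 02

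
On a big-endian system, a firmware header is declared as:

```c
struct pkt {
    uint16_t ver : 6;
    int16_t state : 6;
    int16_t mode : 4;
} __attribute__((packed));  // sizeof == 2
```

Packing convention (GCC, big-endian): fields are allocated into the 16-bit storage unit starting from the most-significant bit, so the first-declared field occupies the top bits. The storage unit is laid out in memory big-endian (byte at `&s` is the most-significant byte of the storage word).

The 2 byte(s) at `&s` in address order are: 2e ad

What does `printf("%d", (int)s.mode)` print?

[0]=0x2e [1]=0xad (big-endian) → word 0x2ead
ver:6 @ bit 10 → (0x2ead>>10)&0x3f = 0xb
state:6 @ bit 4 → (0x2ead>>4)&0x3f = 0x2a
mode:4 @ bit 0 → (0x2ead>>0)&0xf = 0xd  ←
mode signed 4b, MSB=1: 13 - 16 = -3

-3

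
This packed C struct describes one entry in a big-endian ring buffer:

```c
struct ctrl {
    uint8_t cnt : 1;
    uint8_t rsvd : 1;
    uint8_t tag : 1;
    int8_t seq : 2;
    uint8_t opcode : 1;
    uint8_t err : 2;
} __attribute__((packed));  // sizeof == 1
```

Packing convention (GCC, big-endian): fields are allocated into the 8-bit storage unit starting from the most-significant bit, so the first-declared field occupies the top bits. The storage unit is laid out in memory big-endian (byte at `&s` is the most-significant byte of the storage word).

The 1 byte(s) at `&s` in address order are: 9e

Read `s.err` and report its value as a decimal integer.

2

[0]=0x9e (big-endian) → word 0x9e
cnt [7+:1] = (word>>7) & 0x1 = 1
rsvd [6+:1] = (word>>6) & 0x1 = 0
tag [5+:1] = (word>>5) & 0x1 = 0
seq [3+:2] = (word>>3) & 0x3 = 3
opcode [2+:1] = (word>>2) & 0x1 = 1
err [0+:2] = (word>>0) & 0x3 = 2  ←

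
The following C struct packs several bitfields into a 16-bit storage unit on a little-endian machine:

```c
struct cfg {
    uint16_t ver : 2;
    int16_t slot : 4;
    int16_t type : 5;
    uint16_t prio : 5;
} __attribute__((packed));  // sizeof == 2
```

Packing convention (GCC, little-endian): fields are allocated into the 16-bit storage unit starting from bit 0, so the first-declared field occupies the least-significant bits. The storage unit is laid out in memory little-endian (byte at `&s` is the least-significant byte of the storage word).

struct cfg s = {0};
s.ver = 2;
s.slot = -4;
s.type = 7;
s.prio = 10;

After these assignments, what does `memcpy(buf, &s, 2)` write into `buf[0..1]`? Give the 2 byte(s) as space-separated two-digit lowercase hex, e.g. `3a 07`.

f2 51

ver (2b) val=2 bits=0x2 at bit 0: 0x0002
slot (4b) val=-4 bits=0xc at bit 2: 0x0032
type (5b) val=7 bits=0x7 at bit 6: 0x01f2
prio (5b) val=10 bits=0xa at bit 11: 0x51f2
word = 0x51f2 → little-endian bytes:
  [0]=0xf2  [1]=0x51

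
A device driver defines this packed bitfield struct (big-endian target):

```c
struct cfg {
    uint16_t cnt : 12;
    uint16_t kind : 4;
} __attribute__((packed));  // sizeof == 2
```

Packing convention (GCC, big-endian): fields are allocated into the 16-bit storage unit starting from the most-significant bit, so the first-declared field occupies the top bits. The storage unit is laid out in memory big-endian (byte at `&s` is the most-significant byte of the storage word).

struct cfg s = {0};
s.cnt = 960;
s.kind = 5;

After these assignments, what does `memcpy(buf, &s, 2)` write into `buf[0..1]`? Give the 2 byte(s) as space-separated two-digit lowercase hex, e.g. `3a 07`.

3c 05

cnt (12b) val=960 bits=0x3c0 at bit 4: 0x3c00
kind (4b) val=5 bits=0x5 at bit 0: 0x3c05
word = 0x3c05 → big-endian bytes:
  [0]=0x3c  [1]=0x05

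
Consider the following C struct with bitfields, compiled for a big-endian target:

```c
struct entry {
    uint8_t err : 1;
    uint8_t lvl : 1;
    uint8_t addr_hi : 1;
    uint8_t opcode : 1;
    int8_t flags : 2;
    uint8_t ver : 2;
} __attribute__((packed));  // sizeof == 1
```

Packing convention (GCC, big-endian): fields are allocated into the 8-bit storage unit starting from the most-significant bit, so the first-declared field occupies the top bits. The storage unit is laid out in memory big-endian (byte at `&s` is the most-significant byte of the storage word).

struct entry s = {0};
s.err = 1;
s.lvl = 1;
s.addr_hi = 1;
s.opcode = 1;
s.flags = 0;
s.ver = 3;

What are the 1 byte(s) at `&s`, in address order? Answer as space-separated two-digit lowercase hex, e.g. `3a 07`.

[7+:1] err=1 & 0x1 = 0x1; word=0x80
[6+:1] lvl=1 & 0x1 = 0x1; word=0xc0
[5+:1] addr_hi=1 & 0x1 = 0x1; word=0xe0
[4+:1] opcode=1 & 0x1 = 0x1; word=0xf0
[2+:2] flags=0 & 0x3 = 0x0; word=0xf0
[0+:2] ver=3 & 0x3 = 0x3; word=0xf3
word = 0xf3 → big-endian bytes:
  [0]=0xf3

f3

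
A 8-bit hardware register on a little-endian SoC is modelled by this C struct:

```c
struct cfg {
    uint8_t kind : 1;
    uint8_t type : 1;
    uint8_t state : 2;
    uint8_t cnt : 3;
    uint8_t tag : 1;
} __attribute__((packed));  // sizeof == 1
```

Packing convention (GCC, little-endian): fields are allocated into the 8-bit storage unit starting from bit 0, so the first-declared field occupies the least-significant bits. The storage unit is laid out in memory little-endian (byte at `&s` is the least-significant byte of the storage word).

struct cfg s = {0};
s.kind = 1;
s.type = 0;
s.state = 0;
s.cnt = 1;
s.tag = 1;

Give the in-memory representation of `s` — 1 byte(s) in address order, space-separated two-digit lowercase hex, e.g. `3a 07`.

91

[0+:1] kind=1 & 0x1 = 0x1; word=0x01
[1+:1] type=0 & 0x1 = 0x0; word=0x01
[2+:2] state=0 & 0x3 = 0x0; word=0x01
[4+:3] cnt=1 & 0x7 = 0x1; word=0x11
[7+:1] tag=1 & 0x1 = 0x1; word=0x91
word = 0x91 → little-endian bytes:
  [0]=0x91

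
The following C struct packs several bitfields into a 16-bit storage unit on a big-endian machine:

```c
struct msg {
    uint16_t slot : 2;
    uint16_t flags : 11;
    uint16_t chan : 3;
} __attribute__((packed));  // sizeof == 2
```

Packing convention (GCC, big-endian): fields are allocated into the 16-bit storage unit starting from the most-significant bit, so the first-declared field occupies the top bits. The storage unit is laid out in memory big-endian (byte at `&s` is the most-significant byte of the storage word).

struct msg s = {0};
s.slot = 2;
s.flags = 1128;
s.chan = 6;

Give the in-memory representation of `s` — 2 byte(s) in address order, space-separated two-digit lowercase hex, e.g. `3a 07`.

[14+:2] slot=2 & 0x3 = 0x2; word=0x8000
[3+:11] flags=1128 & 0x7ff = 0x468; word=0xa340
[0+:3] chan=6 & 0x7 = 0x6; word=0xa346
word = 0xa346 → big-endian bytes:
  [0]=0xa3  [1]=0x46

a3 46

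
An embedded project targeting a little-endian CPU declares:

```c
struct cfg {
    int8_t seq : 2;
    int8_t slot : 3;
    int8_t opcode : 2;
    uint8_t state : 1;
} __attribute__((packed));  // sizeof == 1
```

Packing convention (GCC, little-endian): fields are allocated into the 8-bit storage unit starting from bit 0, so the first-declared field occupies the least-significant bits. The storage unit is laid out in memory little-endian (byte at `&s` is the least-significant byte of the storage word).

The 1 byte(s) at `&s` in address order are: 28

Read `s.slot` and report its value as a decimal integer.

[0]=0x28 (little-endian) → word 0x28
seq [0+:2] = (word>>0) & 0x3 = 0
slot [2+:3] = (word>>2) & 0x7 = 2  ←
opcode [5+:2] = (word>>5) & 0x3 = 1
state [7+:1] = (word>>7) & 0x1 = 0
slot signed 3b, MSB=0: value = 2

2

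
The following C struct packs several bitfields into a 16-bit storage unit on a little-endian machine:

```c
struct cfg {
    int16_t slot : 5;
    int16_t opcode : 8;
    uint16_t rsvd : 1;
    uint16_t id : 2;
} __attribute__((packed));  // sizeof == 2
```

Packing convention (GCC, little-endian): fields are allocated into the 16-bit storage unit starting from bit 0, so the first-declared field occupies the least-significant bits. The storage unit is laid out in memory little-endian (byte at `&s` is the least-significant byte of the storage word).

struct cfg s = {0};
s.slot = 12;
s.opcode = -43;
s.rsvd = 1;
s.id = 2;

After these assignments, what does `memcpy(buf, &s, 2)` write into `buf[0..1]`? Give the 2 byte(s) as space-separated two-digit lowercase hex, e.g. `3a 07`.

[0+:5] slot=12 & 0x1f = 0xc; word=0x000c
[5+:8] opcode=-43 & 0xff = 0xd5; word=0x1aac
[13+:1] rsvd=1 & 0x1 = 0x1; word=0x3aac
[14+:2] id=2 & 0x3 = 0x2; word=0xbaac
word = 0xbaac → little-endian bytes:
  [0]=0xac  [1]=0xba

ac ba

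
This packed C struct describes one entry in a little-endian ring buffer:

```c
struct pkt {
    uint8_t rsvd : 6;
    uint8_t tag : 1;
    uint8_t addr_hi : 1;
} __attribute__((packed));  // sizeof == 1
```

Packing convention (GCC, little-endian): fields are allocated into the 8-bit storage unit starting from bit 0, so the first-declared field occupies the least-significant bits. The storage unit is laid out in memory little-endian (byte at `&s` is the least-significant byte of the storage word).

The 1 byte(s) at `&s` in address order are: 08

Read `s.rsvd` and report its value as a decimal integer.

[0]=0x08 (little-endian) → word 0x08
rsvd [0+:6] = (word>>0) & 0x3f = 8  ←
tag [6+:1] = (word>>6) & 0x1 = 0
addr_hi [7+:1] = (word>>7) & 0x1 = 0

8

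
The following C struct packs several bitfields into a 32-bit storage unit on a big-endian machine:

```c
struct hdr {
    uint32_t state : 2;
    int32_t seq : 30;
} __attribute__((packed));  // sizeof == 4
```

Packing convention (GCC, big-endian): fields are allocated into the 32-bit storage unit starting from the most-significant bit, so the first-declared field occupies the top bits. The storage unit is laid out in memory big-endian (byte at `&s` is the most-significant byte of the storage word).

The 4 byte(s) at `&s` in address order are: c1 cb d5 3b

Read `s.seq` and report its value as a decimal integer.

30135611

[0]=0xc1 [1]=0xcb [2]=0xd5 [3]=0x3b (big-endian) → word 0xc1cbd53b
state [30+:2] = (word>>30) & 0x3 = 3
seq [0+:30] = (word>>0) & 0x3fffffff = 30135611  ←
seq signed 30b, MSB=0: value = 30135611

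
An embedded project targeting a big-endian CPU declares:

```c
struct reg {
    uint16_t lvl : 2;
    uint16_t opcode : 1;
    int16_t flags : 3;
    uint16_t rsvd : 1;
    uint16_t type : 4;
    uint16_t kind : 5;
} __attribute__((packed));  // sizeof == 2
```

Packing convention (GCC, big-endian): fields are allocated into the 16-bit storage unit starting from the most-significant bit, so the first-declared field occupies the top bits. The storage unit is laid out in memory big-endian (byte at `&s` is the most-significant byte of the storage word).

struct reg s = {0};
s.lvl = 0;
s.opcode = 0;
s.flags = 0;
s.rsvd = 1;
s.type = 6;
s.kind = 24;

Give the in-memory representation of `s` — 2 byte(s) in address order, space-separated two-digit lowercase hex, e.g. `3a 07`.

02 d8

lvl (2b) val=0 bits=0x0 at bit 14: 0x0000
opcode (1b) val=0 bits=0x0 at bit 13: 0x0000
flags (3b) val=0 bits=0x0 at bit 10: 0x0000
rsvd (1b) val=1 bits=0x1 at bit 9: 0x0200
type (4b) val=6 bits=0x6 at bit 5: 0x02c0
kind (5b) val=24 bits=0x18 at bit 0: 0x02d8
word = 0x02d8 → big-endian bytes:
  [0]=0x02  [1]=0xd8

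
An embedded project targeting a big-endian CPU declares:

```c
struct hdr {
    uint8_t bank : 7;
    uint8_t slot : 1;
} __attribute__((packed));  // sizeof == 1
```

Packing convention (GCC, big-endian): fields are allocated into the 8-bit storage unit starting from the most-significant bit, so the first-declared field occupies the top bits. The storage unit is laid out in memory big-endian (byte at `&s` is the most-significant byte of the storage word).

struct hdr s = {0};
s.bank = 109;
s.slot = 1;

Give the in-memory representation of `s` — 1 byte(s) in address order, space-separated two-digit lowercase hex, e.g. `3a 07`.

bank:7 = 109 → 0x6d << 1 → word 0xda
slot:1 = 1 → 0x1 << 0 → word 0xdb
word = 0xdb → big-endian bytes:
  [0]=0xdb

db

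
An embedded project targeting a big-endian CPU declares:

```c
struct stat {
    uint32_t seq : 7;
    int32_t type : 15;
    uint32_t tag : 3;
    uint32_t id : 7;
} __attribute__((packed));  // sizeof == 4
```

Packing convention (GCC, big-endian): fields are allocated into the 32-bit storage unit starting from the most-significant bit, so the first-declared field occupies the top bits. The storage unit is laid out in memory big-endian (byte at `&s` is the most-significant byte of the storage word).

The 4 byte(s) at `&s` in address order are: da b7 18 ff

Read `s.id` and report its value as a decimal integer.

[0]=0xda [1]=0xb7 [2]=0x18 [3]=0xff (big-endian) → word 0xdab718ff
seq:7 @ bit 25 → (0xdab718ff>>25)&0x7f = 0x6d
type:15 @ bit 10 → (0xdab718ff>>10)&0x7fff = 0x2dc6
tag:3 @ bit 7 → (0xdab718ff>>7)&0x7 = 0x1
id:7 @ bit 0 → (0xdab718ff>>0)&0x7f = 0x7f  ←

127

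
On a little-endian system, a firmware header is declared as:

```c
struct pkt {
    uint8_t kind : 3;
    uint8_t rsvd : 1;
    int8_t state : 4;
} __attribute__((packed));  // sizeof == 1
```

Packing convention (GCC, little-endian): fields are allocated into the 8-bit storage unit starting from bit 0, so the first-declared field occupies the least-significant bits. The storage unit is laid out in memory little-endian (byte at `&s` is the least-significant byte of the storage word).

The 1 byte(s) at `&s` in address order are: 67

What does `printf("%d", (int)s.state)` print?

6

[0]=0x67 (little-endian) → word 0x67
kind:3 @ bit 0 → (0x67>>0)&0x7 = 0x7
rsvd:1 @ bit 3 → (0x67>>3)&0x1 = 0x0
state:4 @ bit 4 → (0x67>>4)&0xf = 0x6  ←
state signed 4b, MSB=0: value = 6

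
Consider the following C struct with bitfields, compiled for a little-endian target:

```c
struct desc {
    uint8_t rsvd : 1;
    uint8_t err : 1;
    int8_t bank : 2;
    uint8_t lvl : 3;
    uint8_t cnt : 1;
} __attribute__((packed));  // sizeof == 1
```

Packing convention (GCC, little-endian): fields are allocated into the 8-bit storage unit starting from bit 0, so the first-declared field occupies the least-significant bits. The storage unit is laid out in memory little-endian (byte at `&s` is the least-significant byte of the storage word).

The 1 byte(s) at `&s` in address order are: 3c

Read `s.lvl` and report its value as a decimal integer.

3

[0]=0x3c (little-endian) → word 0x3c
rsvd:1 @ bit 0 → (0x3c>>0)&0x1 = 0x0
err:1 @ bit 1 → (0x3c>>1)&0x1 = 0x0
bank:2 @ bit 2 → (0x3c>>2)&0x3 = 0x3
lvl:3 @ bit 4 → (0x3c>>4)&0x7 = 0x3  ←
cnt:1 @ bit 7 → (0x3c>>7)&0x1 = 0x0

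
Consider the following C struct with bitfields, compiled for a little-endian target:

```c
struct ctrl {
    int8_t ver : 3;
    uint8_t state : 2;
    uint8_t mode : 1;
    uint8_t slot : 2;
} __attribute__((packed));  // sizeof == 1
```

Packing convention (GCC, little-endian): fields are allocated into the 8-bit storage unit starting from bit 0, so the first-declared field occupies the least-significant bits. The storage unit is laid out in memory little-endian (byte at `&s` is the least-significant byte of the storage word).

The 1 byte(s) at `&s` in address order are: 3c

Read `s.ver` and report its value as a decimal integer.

[0]=0x3c (little-endian) → word 0x3c
ver:3 @ bit 0 → (0x3c>>0)&0x7 = 0x4  ←
state:2 @ bit 3 → (0x3c>>3)&0x3 = 0x3
mode:1 @ bit 5 → (0x3c>>5)&0x1 = 0x1
slot:2 @ bit 6 → (0x3c>>6)&0x3 = 0x0
ver signed 3b, MSB=1: 4 - 8 = -4

-4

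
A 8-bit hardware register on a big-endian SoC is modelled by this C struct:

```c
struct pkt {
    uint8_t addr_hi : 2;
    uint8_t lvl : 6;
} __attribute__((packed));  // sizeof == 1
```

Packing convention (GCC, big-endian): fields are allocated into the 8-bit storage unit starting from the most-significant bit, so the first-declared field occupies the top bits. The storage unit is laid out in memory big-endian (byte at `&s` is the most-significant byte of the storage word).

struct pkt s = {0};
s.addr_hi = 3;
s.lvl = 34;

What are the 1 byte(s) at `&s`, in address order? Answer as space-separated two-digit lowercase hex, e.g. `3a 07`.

[6+:2] addr_hi=3 & 0x3 = 0x3; word=0xc0
[0+:6] lvl=34 & 0x3f = 0x22; word=0xe2
word = 0xe2 → big-endian bytes:
  [0]=0xe2

e2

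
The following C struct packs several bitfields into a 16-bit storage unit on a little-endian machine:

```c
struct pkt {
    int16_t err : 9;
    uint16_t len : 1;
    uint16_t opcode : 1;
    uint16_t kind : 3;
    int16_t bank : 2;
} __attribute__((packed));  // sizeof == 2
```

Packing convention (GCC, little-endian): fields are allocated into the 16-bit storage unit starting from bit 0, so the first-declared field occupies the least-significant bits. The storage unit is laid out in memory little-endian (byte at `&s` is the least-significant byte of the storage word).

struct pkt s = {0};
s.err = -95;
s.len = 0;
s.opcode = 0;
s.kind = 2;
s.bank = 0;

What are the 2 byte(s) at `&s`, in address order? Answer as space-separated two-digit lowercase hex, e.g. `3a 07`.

[0+:9] err=-95 & 0x1ff = 0x1a1; word=0x01a1
[9+:1] len=0 & 0x1 = 0x0; word=0x01a1
[10+:1] opcode=0 & 0x1 = 0x0; word=0x01a1
[11+:3] kind=2 & 0x7 = 0x2; word=0x11a1
[14+:2] bank=0 & 0x3 = 0x0; word=0x11a1
word = 0x11a1 → little-endian bytes:
  [0]=0xa1  [1]=0x11

a1 11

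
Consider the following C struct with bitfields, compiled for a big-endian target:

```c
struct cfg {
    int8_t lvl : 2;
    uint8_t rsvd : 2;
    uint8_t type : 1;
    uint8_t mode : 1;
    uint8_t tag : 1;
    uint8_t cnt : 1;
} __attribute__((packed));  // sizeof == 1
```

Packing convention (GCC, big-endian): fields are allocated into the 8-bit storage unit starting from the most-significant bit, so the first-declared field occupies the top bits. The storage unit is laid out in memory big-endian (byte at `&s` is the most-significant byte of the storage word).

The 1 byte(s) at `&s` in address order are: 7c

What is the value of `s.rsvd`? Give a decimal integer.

[0]=0x7c (big-endian) → word 0x7c
lvl:2 @ bit 6 → (0x7c>>6)&0x3 = 0x1
rsvd:2 @ bit 4 → (0x7c>>4)&0x3 = 0x3  ←
type:1 @ bit 3 → (0x7c>>3)&0x1 = 0x1
mode:1 @ bit 2 → (0x7c>>2)&0x1 = 0x1
tag:1 @ bit 1 → (0x7c>>1)&0x1 = 0x0
cnt:1 @ bit 0 → (0x7c>>0)&0x1 = 0x0

3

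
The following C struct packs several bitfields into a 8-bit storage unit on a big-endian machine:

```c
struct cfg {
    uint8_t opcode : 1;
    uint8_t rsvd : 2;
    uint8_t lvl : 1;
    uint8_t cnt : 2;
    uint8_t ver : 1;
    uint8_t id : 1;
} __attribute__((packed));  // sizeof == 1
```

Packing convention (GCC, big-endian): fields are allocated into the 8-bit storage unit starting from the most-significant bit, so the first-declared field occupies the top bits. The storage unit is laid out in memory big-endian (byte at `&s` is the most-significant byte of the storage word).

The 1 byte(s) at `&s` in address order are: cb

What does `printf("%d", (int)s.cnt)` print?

[0]=0xcb (big-endian) → word 0xcb
opcode:1 @ bit 7 → (0xcb>>7)&0x1 = 0x1
rsvd:2 @ bit 5 → (0xcb>>5)&0x3 = 0x2
lvl:1 @ bit 4 → (0xcb>>4)&0x1 = 0x0
cnt:2 @ bit 2 → (0xcb>>2)&0x3 = 0x2  ←
ver:1 @ bit 1 → (0xcb>>1)&0x1 = 0x1
id:1 @ bit 0 → (0xcb>>0)&0x1 = 0x1

2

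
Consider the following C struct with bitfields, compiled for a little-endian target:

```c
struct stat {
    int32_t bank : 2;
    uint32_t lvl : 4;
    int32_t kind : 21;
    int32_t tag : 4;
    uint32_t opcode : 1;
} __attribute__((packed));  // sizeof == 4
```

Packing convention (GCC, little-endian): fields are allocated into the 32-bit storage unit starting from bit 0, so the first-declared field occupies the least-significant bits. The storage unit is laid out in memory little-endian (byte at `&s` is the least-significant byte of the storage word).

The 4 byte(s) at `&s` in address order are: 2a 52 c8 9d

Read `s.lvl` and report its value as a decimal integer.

10

[0]=0x2a [1]=0x52 [2]=0xc8 [3]=0x9d (little-endian) → word 0x9dc8522a
bank:2 @ bit 0 → (0x9dc8522a>>0)&0x3 = 0x2
lvl:4 @ bit 2 → (0x9dc8522a>>2)&0xf = 0xa  ←
kind:21 @ bit 6 → (0x9dc8522a>>6)&0x1fffff = 0x172148
tag:4 @ bit 27 → (0x9dc8522a>>27)&0xf = 0x3
opcode:1 @ bit 31 → (0x9dc8522a>>31)&0x1 = 0x1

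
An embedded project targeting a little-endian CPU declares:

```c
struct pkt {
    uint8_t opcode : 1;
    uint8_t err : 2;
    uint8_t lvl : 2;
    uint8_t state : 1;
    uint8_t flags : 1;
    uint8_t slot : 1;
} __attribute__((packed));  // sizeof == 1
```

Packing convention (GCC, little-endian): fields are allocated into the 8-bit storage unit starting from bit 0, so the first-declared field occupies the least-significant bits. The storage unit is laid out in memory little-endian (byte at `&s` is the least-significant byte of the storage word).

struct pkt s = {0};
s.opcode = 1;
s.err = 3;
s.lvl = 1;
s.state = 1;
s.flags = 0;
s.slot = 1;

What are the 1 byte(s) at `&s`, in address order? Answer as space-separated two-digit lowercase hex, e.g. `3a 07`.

af

opcode:1 = 1 → 0x1 << 0 → word 0x01
err:2 = 3 → 0x3 << 1 → word 0x07
lvl:2 = 1 → 0x1 << 3 → word 0x0f
state:1 = 1 → 0x1 << 5 → word 0x2f
flags:1 = 0 → 0x0 << 6 → word 0x2f
slot:1 = 1 → 0x1 << 7 → word 0xaf
word = 0xaf → little-endian bytes:
  [0]=0xaf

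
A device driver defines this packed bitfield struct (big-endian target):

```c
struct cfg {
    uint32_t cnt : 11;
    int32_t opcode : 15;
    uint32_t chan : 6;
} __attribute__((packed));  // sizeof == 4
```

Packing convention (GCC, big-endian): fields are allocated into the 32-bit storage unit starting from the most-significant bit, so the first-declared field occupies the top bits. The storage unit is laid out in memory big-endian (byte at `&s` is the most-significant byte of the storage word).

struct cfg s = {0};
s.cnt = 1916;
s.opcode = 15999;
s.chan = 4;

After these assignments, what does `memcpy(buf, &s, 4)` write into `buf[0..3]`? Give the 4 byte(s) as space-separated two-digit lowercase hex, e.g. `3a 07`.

ef 8f 9f c4

cnt:11 = 1916 → 0x77c << 21 → word 0xef800000
opcode:15 = 15999 → 0x3e7f << 6 → word 0xef8f9fc0
chan:6 = 4 → 0x4 << 0 → word 0xef8f9fc4
word = 0xef8f9fc4 → big-endian bytes:
  [0]=0xef  [1]=0x8f  [2]=0x9f  [3]=0xc4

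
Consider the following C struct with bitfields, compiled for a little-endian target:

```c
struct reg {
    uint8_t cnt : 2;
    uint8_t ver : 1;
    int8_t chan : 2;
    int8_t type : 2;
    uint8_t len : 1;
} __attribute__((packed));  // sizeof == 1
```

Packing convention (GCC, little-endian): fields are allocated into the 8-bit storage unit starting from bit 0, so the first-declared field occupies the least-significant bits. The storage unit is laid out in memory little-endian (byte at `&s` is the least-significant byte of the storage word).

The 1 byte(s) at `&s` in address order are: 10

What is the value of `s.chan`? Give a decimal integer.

[0]=0x10 (little-endian) → word 0x10
cnt:2 @ bit 0 → (0x10>>0)&0x3 = 0x0
ver:1 @ bit 2 → (0x10>>2)&0x1 = 0x0
chan:2 @ bit 3 → (0x10>>3)&0x3 = 0x2  ←
type:2 @ bit 5 → (0x10>>5)&0x3 = 0x0
len:1 @ bit 7 → (0x10>>7)&0x1 = 0x0
chan signed 2b, MSB=1: 2 - 4 = -2

-2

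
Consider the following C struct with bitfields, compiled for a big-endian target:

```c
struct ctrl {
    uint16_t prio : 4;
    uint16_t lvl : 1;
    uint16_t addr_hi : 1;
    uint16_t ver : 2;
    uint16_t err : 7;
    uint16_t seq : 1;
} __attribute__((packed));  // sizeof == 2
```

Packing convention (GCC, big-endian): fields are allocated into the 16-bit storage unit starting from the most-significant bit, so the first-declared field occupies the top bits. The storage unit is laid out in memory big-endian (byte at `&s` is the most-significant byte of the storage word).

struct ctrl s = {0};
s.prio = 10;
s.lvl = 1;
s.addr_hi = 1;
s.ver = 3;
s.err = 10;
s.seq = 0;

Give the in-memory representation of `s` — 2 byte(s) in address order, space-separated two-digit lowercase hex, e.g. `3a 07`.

af 14

[12+:4] prio=10 & 0xf = 0xa; word=0xa000
[11+:1] lvl=1 & 0x1 = 0x1; word=0xa800
[10+:1] addr_hi=1 & 0x1 = 0x1; word=0xac00
[8+:2] ver=3 & 0x3 = 0x3; word=0xaf00
[1+:7] err=10 & 0x7f = 0xa; word=0xaf14
[0+:1] seq=0 & 0x1 = 0x0; word=0xaf14
word = 0xaf14 → big-endian bytes:
  [0]=0xaf  [1]=0x14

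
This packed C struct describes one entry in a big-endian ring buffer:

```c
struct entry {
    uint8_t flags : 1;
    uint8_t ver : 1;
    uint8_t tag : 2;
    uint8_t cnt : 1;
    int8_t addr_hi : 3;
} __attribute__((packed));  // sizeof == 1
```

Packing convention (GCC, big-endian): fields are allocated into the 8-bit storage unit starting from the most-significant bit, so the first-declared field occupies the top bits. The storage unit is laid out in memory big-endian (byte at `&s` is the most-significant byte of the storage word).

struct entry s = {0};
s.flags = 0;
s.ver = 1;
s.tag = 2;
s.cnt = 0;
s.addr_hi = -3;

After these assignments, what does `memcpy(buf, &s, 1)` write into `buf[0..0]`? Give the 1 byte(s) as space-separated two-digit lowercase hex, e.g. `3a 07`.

65

flags:1 = 0 → 0x0 << 7 → word 0x00
ver:1 = 1 → 0x1 << 6 → word 0x40
tag:2 = 2 → 0x2 << 4 → word 0x60
cnt:1 = 0 → 0x0 << 3 → word 0x60
addr_hi:3 = -3 → 0x5 << 0 → word 0x65
word = 0x65 → big-endian bytes:
  [0]=0x65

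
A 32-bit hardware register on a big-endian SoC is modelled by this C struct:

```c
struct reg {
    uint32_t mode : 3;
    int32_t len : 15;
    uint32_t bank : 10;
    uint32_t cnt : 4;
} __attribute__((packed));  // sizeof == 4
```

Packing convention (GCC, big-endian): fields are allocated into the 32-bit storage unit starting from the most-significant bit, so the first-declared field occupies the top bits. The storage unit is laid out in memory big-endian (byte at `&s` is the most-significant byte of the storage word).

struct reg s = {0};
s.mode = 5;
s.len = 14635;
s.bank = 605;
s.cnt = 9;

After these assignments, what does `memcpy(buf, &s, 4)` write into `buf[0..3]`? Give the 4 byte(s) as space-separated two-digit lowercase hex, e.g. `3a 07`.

ae 4a e5 d9

mode (3b) val=5 bits=0x5 at bit 29: 0xa0000000
len (15b) val=14635 bits=0x392b at bit 14: 0xae4ac000
bank (10b) val=605 bits=0x25d at bit 4: 0xae4ae5d0
cnt (4b) val=9 bits=0x9 at bit 0: 0xae4ae5d9
word = 0xae4ae5d9 → big-endian bytes:
  [0]=0xae  [1]=0x4a  [2]=0xe5  [3]=0xd9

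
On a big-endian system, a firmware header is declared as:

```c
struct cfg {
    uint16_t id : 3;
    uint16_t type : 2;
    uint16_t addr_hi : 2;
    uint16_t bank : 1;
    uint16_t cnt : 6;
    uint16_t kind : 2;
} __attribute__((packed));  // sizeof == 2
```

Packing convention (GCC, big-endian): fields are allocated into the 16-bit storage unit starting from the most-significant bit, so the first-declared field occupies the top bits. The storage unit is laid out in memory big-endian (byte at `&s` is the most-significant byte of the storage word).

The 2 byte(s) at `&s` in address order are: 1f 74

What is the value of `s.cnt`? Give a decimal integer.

29

[0]=0x1f [1]=0x74 (big-endian) → word 0x1f74
id [13+:3] = (word>>13) & 0x7 = 0
type [11+:2] = (word>>11) & 0x3 = 3
addr_hi [9+:2] = (word>>9) & 0x3 = 3
bank [8+:1] = (word>>8) & 0x1 = 1
cnt [2+:6] = (word>>2) & 0x3f = 29  ←
kind [0+:2] = (word>>0) & 0x3 = 0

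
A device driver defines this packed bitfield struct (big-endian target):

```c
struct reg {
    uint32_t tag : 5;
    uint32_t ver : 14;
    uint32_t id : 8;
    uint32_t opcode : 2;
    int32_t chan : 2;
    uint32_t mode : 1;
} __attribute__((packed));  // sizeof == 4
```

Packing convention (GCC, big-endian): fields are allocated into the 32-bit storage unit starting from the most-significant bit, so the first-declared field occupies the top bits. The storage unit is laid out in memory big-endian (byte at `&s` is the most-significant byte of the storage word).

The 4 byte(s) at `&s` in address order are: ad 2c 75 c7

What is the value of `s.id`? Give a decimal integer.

174

[0]=0xad [1]=0x2c [2]=0x75 [3]=0xc7 (big-endian) → word 0xad2c75c7
tag [27+:5] = (word>>27) & 0x1f = 21
ver [13+:14] = (word>>13) & 0x3fff = 10595
id [5+:8] = (word>>5) & 0xff = 174  ←
opcode [3+:2] = (word>>3) & 0x3 = 0
chan [1+:2] = (word>>1) & 0x3 = 3
mode [0+:1] = (word>>0) & 0x1 = 1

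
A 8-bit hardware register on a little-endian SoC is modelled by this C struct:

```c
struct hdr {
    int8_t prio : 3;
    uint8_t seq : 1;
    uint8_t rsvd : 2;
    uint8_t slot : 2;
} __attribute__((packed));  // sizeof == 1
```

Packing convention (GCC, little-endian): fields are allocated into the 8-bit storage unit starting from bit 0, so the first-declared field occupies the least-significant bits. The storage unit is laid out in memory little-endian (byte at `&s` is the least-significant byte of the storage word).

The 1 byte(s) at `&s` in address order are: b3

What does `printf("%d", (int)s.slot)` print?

[0]=0xb3 (little-endian) → word 0xb3
prio [0+:3] = (word>>0) & 0x7 = 3
seq [3+:1] = (word>>3) & 0x1 = 0
rsvd [4+:2] = (word>>4) & 0x3 = 3
slot [6+:2] = (word>>6) & 0x3 = 2  ←

2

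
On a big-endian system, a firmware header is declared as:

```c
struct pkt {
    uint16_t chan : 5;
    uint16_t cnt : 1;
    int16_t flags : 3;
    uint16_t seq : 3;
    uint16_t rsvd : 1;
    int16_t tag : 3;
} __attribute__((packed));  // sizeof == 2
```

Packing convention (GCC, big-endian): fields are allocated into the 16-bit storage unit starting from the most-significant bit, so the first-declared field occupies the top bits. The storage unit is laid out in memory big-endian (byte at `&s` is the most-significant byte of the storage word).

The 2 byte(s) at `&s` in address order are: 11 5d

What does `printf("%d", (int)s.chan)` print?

2

[0]=0x11 [1]=0x5d (big-endian) → word 0x115d
chan:5 @ bit 11 → (0x115d>>11)&0x1f = 0x2  ←
cnt:1 @ bit 10 → (0x115d>>10)&0x1 = 0x0
flags:3 @ bit 7 → (0x115d>>7)&0x7 = 0x2
seq:3 @ bit 4 → (0x115d>>4)&0x7 = 0x5
rsvd:1 @ bit 3 → (0x115d>>3)&0x1 = 0x1
tag:3 @ bit 0 → (0x115d>>0)&0x7 = 0x5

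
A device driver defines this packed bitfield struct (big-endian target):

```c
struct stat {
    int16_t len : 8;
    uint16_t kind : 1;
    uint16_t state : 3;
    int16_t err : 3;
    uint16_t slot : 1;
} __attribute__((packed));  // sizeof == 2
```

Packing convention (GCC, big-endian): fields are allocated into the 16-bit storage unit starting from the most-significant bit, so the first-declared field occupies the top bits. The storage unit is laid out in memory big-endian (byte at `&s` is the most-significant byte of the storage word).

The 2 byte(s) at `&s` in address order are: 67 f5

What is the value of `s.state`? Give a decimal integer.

[0]=0x67 [1]=0xf5 (big-endian) → word 0x67f5
len [8+:8] = (word>>8) & 0xff = 103
kind [7+:1] = (word>>7) & 0x1 = 1
state [4+:3] = (word>>4) & 0x7 = 7  ←
err [1+:3] = (word>>1) & 0x7 = 2
slot [0+:1] = (word>>0) & 0x1 = 1

7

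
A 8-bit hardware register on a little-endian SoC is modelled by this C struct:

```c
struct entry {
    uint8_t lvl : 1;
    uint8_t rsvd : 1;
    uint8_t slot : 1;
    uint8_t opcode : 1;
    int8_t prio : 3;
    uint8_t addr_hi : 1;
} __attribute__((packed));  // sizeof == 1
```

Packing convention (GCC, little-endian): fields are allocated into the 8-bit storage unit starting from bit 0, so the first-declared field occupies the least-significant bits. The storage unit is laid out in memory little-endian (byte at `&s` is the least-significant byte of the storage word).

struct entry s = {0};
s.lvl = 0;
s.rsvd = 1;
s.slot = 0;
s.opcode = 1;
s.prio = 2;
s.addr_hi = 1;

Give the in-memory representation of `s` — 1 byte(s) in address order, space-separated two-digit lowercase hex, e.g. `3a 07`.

aa

lvl (1b) val=0 bits=0x0 at bit 0: 0x00
rsvd (1b) val=1 bits=0x1 at bit 1: 0x02
slot (1b) val=0 bits=0x0 at bit 2: 0x02
opcode (1b) val=1 bits=0x1 at bit 3: 0x0a
prio (3b) val=2 bits=0x2 at bit 4: 0x2a
addr_hi (1b) val=1 bits=0x1 at bit 7: 0xaa
word = 0xaa → little-endian bytes:
  [0]=0xaa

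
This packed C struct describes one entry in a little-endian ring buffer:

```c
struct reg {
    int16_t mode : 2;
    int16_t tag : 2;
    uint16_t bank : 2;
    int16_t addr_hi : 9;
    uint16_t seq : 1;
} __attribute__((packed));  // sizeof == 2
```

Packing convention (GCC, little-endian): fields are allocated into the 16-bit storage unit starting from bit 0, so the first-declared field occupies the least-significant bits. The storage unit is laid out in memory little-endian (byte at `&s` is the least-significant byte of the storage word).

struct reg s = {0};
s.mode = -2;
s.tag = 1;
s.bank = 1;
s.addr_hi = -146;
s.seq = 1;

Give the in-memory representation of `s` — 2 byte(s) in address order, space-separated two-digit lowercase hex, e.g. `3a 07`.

[0+:2] mode=-2 & 0x3 = 0x2; word=0x0002
[2+:2] tag=1 & 0x3 = 0x1; word=0x0006
[4+:2] bank=1 & 0x3 = 0x1; word=0x0016
[6+:9] addr_hi=-146 & 0x1ff = 0x16e; word=0x5b96
[15+:1] seq=1 & 0x1 = 0x1; word=0xdb96
word = 0xdb96 → little-endian bytes:
  [0]=0x96  [1]=0xdb

96 db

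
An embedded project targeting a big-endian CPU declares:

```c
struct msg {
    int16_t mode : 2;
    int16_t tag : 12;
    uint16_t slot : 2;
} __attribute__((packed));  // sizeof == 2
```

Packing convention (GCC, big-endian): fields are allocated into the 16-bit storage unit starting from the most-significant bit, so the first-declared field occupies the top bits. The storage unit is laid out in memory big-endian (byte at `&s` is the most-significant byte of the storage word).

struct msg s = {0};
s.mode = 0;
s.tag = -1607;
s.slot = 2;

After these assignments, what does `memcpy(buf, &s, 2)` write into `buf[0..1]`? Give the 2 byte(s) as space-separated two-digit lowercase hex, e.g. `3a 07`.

26 e6

mode (2b) val=0 bits=0x0 at bit 14: 0x0000
tag (12b) val=-1607 bits=0x9b9 at bit 2: 0x26e4
slot (2b) val=2 bits=0x2 at bit 0: 0x26e6
word = 0x26e6 → big-endian bytes:
  [0]=0x26  [1]=0xe6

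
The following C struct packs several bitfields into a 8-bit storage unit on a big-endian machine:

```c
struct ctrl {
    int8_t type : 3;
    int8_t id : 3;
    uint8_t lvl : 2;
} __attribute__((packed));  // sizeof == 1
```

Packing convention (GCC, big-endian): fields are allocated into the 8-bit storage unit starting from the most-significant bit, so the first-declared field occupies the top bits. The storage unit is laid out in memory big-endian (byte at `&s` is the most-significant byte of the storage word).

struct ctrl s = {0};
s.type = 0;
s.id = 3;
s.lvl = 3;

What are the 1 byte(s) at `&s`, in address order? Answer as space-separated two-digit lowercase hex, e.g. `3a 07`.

type:3 = 0 → 0x0 << 5 → word 0x00
id:3 = 3 → 0x3 << 2 → word 0x0c
lvl:2 = 3 → 0x3 << 0 → word 0x0f
word = 0x0f → big-endian bytes:
  [0]=0x0f

0f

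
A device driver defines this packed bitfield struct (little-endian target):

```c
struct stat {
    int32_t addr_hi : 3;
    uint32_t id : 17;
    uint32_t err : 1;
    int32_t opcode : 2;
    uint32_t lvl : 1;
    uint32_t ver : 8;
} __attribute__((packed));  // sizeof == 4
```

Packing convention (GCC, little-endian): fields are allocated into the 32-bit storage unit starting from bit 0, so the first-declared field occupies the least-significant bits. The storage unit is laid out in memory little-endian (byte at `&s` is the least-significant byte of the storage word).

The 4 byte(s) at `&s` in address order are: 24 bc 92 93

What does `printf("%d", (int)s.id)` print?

22404

[0]=0x24 [1]=0xbc [2]=0x92 [3]=0x93 (little-endian) → word 0x9392bc24
addr_hi [0+:3] = (word>>0) & 0x7 = 4
id [3+:17] = (word>>3) & 0x1ffff = 22404  ←
err [20+:1] = (word>>20) & 0x1 = 1
opcode [21+:2] = (word>>21) & 0x3 = 0
lvl [23+:1] = (word>>23) & 0x1 = 1
ver [24+:8] = (word>>24) & 0xff = 147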